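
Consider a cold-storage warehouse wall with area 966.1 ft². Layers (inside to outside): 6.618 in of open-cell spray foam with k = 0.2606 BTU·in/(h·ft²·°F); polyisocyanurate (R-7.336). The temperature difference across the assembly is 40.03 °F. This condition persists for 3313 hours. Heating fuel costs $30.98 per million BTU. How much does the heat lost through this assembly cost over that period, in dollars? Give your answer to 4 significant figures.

121.3 dollars

6.618/0.2606 = 25.395
R_total = 25.395 + 7.336 = 32.731 ft²·°F·h/BTU
Q = 966.1 × 40.03 / 32.731 = 1181.5 BTU/h
E = 1181.5 × 3313 = 3914400 BTU
Cost = 3914400/10⁶ × 30.98 = $121.27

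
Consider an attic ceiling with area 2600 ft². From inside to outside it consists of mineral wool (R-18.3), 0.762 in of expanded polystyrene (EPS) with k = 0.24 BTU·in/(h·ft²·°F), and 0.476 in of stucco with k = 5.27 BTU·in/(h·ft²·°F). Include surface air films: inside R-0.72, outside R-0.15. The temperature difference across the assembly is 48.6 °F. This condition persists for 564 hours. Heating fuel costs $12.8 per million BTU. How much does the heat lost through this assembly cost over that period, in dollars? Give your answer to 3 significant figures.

40.7 dollars

0.762/0.24 = 3.175
0.476/5.27 = 0.09032
R_total = 0.72 + 18.3 + 3.175 + 0.09032 + 0.15 = 22.44 ft²·°F·h/BTU
Q = 2600 × 48.6 / 22.44 = 5632 BTU/h
E = 5632 × 564 = 3177000 BTU
Cost = 3177000/10⁶ × 12.8 = $40.66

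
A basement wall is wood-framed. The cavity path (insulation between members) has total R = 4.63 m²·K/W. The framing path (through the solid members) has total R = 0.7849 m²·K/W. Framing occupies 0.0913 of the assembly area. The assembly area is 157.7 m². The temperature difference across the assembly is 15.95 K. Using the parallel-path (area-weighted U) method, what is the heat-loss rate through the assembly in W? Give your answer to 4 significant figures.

U_eff = 0.9087/4.63 + 0.0913/0.7849 = 0.19626 + 0.11632 = 0.31258
R_eff = 1/U_eff = 3.1991 m²·K/W
Q = 157.7 × 15.95 / 3.1991 = 786.25 W

786.2 W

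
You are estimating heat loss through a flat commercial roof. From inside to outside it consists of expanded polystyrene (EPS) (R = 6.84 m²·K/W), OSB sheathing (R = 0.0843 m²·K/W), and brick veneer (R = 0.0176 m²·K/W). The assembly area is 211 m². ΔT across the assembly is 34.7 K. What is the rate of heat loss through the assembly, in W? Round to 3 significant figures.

R_total = 6.84 + 0.0843 + 0.0176 = 6.942 m²·K/W
Q = A·ΔT/R = 211 × 34.7 / 6.942 = 1055 W

1050 W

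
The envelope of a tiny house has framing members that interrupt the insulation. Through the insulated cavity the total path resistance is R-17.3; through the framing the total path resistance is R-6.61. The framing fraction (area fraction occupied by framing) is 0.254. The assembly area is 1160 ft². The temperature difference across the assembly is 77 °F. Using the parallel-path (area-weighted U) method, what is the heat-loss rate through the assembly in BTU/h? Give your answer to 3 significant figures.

U_eff = 0.746/17.3 + 0.254/6.61 = 0.04312 + 0.03843 = 0.08155
R_eff = 1/U_eff = 12.26 ft²·°F·h/BTU
Q = 1160 × 77 / 12.26 = 7284 BTU/h

7280 BTU/h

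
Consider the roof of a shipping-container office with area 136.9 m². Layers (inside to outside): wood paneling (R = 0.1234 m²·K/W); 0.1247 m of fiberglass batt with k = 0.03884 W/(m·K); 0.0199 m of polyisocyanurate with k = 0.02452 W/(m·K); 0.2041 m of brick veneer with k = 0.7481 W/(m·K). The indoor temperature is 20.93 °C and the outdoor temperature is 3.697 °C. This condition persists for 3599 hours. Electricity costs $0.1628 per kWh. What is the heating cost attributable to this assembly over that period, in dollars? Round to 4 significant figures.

312.8 dollars

0.1247/0.03884 = 3.2106
0.0199/0.02452 = 0.81158
0.2041/0.7481 = 0.27282
R_total = 0.1234 + 3.2106 + 0.81158 + 0.27282 = 4.4184 m²·K/W
Q = 136.9 × (20.93 − 3.697) / 4.4184 = 533.95 W
E = 533.95 W × 3599 h / 1000 = 1921.7 kWh
Cost = 1921.7 × 0.1628 = $312.85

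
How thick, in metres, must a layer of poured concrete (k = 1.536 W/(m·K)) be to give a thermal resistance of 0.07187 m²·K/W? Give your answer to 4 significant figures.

L = R·k = 0.07187 × 1.536 = 0.11039 m

0.1104 m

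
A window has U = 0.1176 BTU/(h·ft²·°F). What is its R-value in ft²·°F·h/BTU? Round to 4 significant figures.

8.503 ft²·°F·h/BTU

R = 1/U = 1/0.1176 = 8.5034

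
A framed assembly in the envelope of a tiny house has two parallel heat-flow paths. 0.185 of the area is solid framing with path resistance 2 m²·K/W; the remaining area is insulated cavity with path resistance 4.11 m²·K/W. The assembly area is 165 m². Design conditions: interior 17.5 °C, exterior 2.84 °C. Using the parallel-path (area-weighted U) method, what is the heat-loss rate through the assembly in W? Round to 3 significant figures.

703 W

U_eff = 0.815/4.11 + 0.185/2 = 0.1983 + 0.0925 = 0.2908
R_eff = 1/U_eff = 3.439 m²·K/W
Q = 165 × (17.5 − 2.84) / 3.439 = 703.4 W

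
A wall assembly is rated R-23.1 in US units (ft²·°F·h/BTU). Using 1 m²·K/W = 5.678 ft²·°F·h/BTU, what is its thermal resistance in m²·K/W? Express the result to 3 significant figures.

4.07 m²·K/W

R_SI = 23.1/5.678 = 4.068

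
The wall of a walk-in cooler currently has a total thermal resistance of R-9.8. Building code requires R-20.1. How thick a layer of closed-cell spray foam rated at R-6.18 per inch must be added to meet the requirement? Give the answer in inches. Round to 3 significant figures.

ΔR = 20.1 − 9.8 = 10.3 ft²·°F·h/BTU
L = ΔR / (R/in) = 10.3/6.18 = 1.667 in

1.67 in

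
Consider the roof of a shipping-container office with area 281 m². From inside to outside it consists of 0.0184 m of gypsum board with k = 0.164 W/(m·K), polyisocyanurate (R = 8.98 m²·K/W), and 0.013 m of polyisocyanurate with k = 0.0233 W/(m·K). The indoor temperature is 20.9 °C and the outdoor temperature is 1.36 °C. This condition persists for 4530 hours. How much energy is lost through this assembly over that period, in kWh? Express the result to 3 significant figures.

2580 kWh

0.0184/0.164 = 0.1122
0.013/0.0233 = 0.5579
R_total = 0.1122 + 8.98 + 0.5579 = 9.65 m²·K/W
Q = 281 × (20.9 − 1.36) / 9.65 = 569 W
E = 569 W × 4530 h / 1000 = 2577 kWh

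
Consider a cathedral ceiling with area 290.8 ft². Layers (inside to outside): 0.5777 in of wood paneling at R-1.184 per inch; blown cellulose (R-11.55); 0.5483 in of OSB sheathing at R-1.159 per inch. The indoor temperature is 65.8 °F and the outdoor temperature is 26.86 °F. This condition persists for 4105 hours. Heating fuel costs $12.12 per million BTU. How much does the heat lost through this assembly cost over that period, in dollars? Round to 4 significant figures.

0.5777 × 1.184 = 0.684
0.5483 × 1.159 = 0.63548
R_total = 0.684 + 11.55 + 0.63548 = 12.869 ft²·°F·h/BTU
Q = 290.8 × (65.8 − 26.86) / 12.869 = 879.89 BTU/h
E = 879.89 × 4105 = 3612000 BTU
Cost = 3612000/10⁶ × 12.12 = $43.777

43.78 dollars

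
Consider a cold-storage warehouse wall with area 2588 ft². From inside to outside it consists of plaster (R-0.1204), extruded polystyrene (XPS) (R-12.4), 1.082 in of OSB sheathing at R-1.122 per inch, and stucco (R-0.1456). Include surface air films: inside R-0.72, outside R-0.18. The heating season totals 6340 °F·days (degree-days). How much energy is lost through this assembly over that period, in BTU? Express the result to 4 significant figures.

26640000 BTU

1.082 × 1.122 = 1.214
R_total = 0.72 + 0.1204 + 12.4 + 1.214 + 0.1456 + 0.18 = 14.78 ft²·°F·h/BTU
E = A × HDD × 24 / R = 2588 × 6340 × 24 / 14.78 = 26643000 BTU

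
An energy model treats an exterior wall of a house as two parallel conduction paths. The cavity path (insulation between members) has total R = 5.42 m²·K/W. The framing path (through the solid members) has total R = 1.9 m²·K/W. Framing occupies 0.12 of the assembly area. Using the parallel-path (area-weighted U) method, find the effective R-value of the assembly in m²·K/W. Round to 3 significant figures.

4.43 m²·K/W

U_eff = 0.88/5.42 + 0.12/1.9 = 0.1624 + 0.06316 = 0.2255
R_eff = 1/U_eff = 4.434 m²·K/W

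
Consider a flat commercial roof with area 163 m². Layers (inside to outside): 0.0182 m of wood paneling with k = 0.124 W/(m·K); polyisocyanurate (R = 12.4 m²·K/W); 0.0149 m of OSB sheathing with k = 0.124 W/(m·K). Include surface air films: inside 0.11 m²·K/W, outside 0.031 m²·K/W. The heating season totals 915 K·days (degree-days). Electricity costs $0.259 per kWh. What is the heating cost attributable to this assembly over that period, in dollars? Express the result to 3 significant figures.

72.4 dollars

0.0182/0.124 = 0.1468
0.0149/0.124 = 0.1202
R_total = 0.11 + 0.1468 + 12.4 + 0.1202 + 0.031 = 12.81 m²·K/W
E = A × HDD × 24 / R / 1000 = 163 × 915 × 24 / 12.81 / 1000 = 279.5 kWh
Cost = 279.5 × 0.259 = $72.38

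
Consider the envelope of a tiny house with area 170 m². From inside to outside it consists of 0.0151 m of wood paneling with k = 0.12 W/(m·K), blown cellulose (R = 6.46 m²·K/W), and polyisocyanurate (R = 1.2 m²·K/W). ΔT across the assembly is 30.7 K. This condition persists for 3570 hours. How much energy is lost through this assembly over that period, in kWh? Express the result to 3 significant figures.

2390 kWh

0.0151/0.12 = 0.1258
R_total = 0.1258 + 6.46 + 1.2 = 7.786 m²·K/W
Q = 170 × 30.7 / 7.786 = 670.3 W
E = 670.3 W × 3570 h / 1000 = 2393 kWh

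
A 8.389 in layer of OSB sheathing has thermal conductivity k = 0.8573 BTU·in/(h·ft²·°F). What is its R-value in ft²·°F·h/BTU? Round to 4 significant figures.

9.785 ft²·°F·h/BTU

R = L/k = 8.389/0.8573 = 9.7854 ft²·°F·h/BTU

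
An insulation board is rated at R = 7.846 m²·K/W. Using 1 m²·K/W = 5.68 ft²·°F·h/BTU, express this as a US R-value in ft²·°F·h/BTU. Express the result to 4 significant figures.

R_US = 7.846 × 5.68 = 44.565

44.57 ft²·°F·h/BTU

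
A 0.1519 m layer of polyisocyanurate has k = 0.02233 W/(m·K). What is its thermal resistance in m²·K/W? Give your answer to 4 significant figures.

R = L/k = 0.1519/0.02233 = 6.8025 m²·K/W

6.803 m²·K/W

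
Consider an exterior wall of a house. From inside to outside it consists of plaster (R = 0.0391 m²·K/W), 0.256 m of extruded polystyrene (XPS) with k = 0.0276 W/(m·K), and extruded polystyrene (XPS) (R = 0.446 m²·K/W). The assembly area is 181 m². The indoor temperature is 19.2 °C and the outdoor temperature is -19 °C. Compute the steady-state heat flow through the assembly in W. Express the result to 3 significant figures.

708 W

0.256/0.0276 = 9.275
R_total = 0.0391 + 9.275 + 0.446 = 9.76 m²·K/W
Q = A·ΔT/R = 181 × (19.2 − (-19)) / 9.76 = 708.4 W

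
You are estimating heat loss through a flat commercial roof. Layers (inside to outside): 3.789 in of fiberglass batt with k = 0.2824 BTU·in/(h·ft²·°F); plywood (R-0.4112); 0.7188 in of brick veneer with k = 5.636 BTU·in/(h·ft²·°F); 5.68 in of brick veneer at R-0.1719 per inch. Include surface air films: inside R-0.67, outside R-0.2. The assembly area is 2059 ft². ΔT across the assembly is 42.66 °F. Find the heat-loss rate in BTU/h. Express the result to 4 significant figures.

3.789/0.2824 = 13.417
0.7188/5.636 = 0.12754
5.68 × 0.1719 = 0.97639
R_total = 0.67 + 13.417 + 0.4112 + 0.12754 + 0.97639 + 0.2 = 15.802 ft²·°F·h/BTU
Q = A·ΔT/R = 2059 × 42.66 / 15.802 = 5558.5 BTU/h

5559 BTU/h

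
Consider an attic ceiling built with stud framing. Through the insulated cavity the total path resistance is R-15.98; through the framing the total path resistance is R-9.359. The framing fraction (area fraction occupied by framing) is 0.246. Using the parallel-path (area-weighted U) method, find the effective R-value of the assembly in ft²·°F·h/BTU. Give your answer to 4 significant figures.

U_eff = 0.754/15.98 + 0.246/9.359 = 0.047184 + 0.026285 = 0.073469
R_eff = 1/U_eff = 13.611 ft²·°F·h/BTU

13.61 ft²·°F·h/BTU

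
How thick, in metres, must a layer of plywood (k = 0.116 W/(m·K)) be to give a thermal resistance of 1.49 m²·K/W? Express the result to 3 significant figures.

0.173 m

L = R·k = 1.49 × 0.116 = 0.1728 m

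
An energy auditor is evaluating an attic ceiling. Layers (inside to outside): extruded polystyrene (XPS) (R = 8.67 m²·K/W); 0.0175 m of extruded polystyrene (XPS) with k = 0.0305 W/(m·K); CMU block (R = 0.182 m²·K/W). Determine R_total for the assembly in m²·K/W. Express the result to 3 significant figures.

0.0175/0.0305 = 0.5738
R_total = 8.67 + 0.5738 + 0.182 = 9.426 m²·K/W

9.43 m²·K/W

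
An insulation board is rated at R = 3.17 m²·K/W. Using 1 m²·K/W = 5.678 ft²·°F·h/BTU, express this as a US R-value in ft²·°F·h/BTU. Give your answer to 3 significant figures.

R_US = 3.17 × 5.678 = 18

18.0 ft²·°F·h/BTU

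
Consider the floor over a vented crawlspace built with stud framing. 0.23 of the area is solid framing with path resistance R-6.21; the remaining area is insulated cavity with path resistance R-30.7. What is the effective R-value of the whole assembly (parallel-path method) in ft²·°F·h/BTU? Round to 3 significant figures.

U_eff = 0.77/30.7 + 0.23/6.21 = 0.02508 + 0.03704 = 0.06212
R_eff = 1/U_eff = 16.1 ft²·°F·h/BTU

16.1 ft²·°F·h/BTU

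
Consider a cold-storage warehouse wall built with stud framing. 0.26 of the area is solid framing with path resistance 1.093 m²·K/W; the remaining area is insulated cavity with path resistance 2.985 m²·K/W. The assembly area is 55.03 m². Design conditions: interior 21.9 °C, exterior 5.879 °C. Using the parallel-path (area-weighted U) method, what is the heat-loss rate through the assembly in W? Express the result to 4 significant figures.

U_eff = 0.74/2.985 + 0.26/1.093 = 0.24791 + 0.23788 = 0.48578
R_eff = 1/U_eff = 2.0585 m²·K/W
Q = 55.03 × (21.9 − 5.879) / 2.0585 = 428.28 W

428.3 W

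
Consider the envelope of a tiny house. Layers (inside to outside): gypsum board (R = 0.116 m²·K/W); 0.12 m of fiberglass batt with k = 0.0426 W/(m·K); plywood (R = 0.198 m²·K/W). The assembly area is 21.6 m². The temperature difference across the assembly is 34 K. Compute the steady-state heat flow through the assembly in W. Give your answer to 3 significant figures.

0.12/0.0426 = 2.817
R_total = 0.116 + 2.817 + 0.198 = 3.131 m²·K/W
Q = A·ΔT/R = 21.6 × 34 / 3.131 = 234.6 W

235 W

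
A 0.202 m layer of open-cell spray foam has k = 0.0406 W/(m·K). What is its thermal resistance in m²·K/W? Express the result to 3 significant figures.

R = L/k = 0.202/0.0406 = 4.975 m²·K/W

4.98 m²·K/W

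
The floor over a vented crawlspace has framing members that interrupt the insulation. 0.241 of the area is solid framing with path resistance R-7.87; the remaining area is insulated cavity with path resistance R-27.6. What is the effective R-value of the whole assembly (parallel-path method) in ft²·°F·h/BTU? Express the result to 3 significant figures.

17.2 ft²·°F·h/BTU

U_eff = 0.759/27.6 + 0.241/7.87 = 0.0275 + 0.03062 = 0.05812
R_eff = 1/U_eff = 17.21 ft²·°F·h/BTU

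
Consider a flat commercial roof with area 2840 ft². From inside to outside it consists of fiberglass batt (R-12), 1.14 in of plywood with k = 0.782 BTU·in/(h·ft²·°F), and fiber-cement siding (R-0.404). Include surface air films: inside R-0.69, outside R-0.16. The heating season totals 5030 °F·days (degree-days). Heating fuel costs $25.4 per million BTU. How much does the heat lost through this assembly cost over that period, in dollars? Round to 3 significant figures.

1.14/0.782 = 1.458
R_total = 0.69 + 12 + 1.458 + 0.404 + 0.16 = 14.71 ft²·°F·h/BTU
E = A × HDD × 24 / R = 2840 × 5030 × 24 / 14.71 = 23300000 BTU
Cost = 23300000/10⁶ × 25.4 = $591.9

592 dollars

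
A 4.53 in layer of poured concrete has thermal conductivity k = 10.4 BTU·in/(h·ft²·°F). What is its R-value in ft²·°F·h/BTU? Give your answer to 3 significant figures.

0.436 ft²·°F·h/BTU

R = L/k = 4.53/10.4 = 0.4356 ft²·°F·h/BTU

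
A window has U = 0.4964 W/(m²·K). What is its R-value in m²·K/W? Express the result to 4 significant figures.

2.015 m²·K/W

R = 1/U = 1/0.4964 = 2.0145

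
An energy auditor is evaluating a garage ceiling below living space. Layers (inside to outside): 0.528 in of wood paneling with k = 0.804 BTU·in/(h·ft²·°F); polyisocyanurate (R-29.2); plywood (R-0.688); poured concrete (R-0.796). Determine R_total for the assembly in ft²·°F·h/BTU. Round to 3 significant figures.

31.3 ft²·°F·h/BTU

0.528/0.804 = 0.6567
R_total = 0.6567 + 29.2 + 0.688 + 0.796 = 31.34 ft²·°F·h/BTU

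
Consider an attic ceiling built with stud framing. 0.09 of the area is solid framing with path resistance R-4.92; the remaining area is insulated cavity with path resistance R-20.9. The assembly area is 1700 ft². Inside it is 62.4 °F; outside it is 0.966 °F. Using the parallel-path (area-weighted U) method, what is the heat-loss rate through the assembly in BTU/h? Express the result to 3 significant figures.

U_eff = 0.91/20.9 + 0.09/4.92 = 0.04354 + 0.01829 = 0.06183
R_eff = 1/U_eff = 16.17 ft²·°F·h/BTU
Q = 1700 × (62.4 − 0.966) / 16.17 = 6458 BTU/h

6460 BTU/h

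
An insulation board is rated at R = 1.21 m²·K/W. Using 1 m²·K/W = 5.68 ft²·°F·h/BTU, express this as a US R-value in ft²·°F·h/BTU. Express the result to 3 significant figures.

R_US = 1.21 × 5.68 = 6.873

6.87 ft²·°F·h/BTU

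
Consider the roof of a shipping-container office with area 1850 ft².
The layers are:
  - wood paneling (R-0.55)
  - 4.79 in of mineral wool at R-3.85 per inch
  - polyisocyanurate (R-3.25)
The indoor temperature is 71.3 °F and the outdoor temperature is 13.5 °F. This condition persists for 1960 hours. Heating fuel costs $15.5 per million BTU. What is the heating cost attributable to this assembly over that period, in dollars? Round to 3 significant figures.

4.79 × 3.85 = 18.44
R_total = 0.55 + 18.44 + 3.25 = 22.24 ft²·°F·h/BTU
Q = 1850 × (71.3 − 13.5) / 22.24 = 4808 BTU/h
E = 4808 × 1960 = 9423000 BTU
Cost = 9423000/10⁶ × 15.5 = $146.1

146 dollars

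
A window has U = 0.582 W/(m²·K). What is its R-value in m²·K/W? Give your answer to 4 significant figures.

R = 1/U = 1/0.582 = 1.7182

1.718 m²·K/W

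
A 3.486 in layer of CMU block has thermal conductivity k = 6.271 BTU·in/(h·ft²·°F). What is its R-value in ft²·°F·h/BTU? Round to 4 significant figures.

R = L/k = 3.486/6.271 = 0.55589 ft²·°F·h/BTU

0.5559 ft²·°F·h/BTU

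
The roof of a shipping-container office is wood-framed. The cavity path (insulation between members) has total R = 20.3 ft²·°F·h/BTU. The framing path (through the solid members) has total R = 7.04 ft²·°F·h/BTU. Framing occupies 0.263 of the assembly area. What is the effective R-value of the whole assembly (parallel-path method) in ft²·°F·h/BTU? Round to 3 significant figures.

13.6 ft²·°F·h/BTU

U_eff = 0.737/20.3 + 0.263/7.04 = 0.03631 + 0.03736 = 0.07366
R_eff = 1/U_eff = 13.58 ft²·°F·h/BTU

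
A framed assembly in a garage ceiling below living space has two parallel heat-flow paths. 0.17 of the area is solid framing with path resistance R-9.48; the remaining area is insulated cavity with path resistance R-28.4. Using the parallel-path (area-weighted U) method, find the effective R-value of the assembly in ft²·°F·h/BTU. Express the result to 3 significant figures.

21.2 ft²·°F·h/BTU

U_eff = 0.83/28.4 + 0.17/9.48 = 0.02923 + 0.01793 = 0.04716
R_eff = 1/U_eff = 21.21 ft²·°F·h/BTU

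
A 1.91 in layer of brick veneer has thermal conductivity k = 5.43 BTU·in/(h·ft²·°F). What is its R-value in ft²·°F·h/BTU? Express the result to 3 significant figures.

R = L/k = 1.91/5.43 = 0.3517 ft²·°F·h/BTU

0.352 ft²·°F·h/BTU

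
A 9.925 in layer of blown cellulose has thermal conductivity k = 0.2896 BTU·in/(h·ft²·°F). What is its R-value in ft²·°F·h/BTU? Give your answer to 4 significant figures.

R = L/k = 9.925/0.2896 = 34.271 ft²·°F·h/BTU

34.27 ft²·°F·h/BTU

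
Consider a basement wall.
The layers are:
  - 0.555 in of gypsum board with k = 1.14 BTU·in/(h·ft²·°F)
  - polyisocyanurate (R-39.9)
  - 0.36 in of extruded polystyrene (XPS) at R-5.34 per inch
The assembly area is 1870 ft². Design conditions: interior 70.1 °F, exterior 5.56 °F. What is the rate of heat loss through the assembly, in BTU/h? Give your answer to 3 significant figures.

0.555/1.14 = 0.4868
0.36 × 5.34 = 1.922
R_total = 0.4868 + 39.9 + 1.922 = 42.31 ft²·°F·h/BTU
Q = A·ΔT/R = 1870 × (70.1 − 5.56) / 42.31 = 2853 BTU/h

2850 BTU/h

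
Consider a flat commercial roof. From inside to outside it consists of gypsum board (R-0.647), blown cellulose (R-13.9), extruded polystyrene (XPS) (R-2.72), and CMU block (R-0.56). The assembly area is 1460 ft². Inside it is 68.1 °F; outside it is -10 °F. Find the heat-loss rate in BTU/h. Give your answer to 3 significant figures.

6400 BTU/h

R_total = 0.647 + 13.9 + 2.72 + 0.56 = 17.83 ft²·°F·h/BTU
Q = A·ΔT/R = 1460 × (68.1 − (-10)) / 17.83 = 6396 BTU/h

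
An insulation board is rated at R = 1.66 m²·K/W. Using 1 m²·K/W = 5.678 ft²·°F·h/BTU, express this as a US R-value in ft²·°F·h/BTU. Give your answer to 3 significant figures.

R_US = 1.66 × 5.678 = 9.425

9.43 ft²·°F·h/BTU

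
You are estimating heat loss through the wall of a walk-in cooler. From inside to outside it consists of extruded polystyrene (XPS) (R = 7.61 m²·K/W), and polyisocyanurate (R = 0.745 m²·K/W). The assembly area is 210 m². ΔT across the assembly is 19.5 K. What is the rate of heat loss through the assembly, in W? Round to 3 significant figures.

490 W

R_total = 7.61 + 0.745 = 8.355 m²·K/W
Q = A·ΔT/R = 210 × 19.5 / 8.355 = 490.1 W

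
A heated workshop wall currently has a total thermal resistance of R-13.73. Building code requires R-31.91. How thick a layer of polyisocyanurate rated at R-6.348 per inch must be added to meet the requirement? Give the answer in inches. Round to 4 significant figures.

2.864 in

ΔR = 31.91 − 13.73 = 18.18 ft²·°F·h/BTU
L = ΔR / (R/in) = 18.18/6.348 = 2.8639 in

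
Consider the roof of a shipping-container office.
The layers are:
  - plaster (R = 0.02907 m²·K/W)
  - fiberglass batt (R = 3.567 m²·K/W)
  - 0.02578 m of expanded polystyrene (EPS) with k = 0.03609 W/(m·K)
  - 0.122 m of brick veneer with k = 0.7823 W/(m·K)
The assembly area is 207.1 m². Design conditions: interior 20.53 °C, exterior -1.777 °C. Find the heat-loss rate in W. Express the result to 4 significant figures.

0.02578/0.03609 = 0.71433
0.122/0.7823 = 0.15595
R_total = 0.02907 + 3.567 + 0.71433 + 0.15595 = 4.4663 m²·K/W
Q = A·ΔT/R = 207.1 × (20.53 − (-1.777)) / 4.4663 = 1034.4 W

1034 W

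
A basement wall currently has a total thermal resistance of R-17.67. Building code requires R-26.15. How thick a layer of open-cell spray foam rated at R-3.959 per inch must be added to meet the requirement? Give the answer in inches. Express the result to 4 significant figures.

ΔR = 26.15 − 17.67 = 8.48 ft²·°F·h/BTU
L = ΔR / (R/in) = 8.48/3.959 = 2.142 in

2.142 in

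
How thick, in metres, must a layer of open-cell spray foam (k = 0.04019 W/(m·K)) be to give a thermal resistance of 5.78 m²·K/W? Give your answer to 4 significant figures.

L = R·k = 5.78 × 0.04019 = 0.2323 m

0.2323 m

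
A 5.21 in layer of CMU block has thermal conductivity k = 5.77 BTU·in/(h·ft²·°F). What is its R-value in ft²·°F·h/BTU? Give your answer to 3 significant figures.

0.903 ft²·°F·h/BTU

R = L/k = 5.21/5.77 = 0.9029 ft²·°F·h/BTU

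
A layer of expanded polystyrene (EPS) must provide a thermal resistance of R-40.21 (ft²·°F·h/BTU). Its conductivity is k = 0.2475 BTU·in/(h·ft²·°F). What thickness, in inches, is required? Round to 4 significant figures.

L = R × k = 40.21 × 0.2475 = 9.952 in

9.952 in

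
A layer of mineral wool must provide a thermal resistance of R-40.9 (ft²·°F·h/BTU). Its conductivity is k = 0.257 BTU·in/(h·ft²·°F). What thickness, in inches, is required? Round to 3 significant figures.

L = R × k = 40.9 × 0.257 = 10.51 in

10.5 in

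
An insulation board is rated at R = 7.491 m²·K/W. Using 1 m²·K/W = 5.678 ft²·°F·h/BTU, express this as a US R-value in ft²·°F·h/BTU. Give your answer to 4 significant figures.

R_US = 7.491 × 5.678 = 42.534

42.53 ft²·°F·h/BTU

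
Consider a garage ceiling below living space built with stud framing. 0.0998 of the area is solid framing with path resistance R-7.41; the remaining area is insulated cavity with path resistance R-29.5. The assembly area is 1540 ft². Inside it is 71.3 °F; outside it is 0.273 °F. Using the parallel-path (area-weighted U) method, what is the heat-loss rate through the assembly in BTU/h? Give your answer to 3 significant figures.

U_eff = 0.9002/29.5 + 0.0998/7.41 = 0.03052 + 0.01347 = 0.04398
R_eff = 1/U_eff = 22.74 ft²·°F·h/BTU
Q = 1540 × (71.3 − 0.273) / 22.74 = 4811 BTU/h

4810 BTU/h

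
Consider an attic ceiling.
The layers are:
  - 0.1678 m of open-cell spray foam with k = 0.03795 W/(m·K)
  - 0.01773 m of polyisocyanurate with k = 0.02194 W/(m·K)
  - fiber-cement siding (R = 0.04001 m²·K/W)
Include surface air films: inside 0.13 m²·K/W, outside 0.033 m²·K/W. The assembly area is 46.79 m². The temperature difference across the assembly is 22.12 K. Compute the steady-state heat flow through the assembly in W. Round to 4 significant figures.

0.1678/0.03795 = 4.4216
0.01773/0.02194 = 0.80811
R_total = 0.13 + 4.4216 + 0.80811 + 0.04001 + 0.033 = 5.4327 m²·K/W
Q = A·ΔT/R = 46.79 × 22.12 / 5.4327 = 190.51 W

190.5 W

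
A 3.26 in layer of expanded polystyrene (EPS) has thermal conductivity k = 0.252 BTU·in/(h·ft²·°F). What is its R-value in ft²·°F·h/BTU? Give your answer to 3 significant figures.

12.9 ft²·°F·h/BTU

R = L/k = 3.26/0.252 = 12.94 ft²·°F·h/BTU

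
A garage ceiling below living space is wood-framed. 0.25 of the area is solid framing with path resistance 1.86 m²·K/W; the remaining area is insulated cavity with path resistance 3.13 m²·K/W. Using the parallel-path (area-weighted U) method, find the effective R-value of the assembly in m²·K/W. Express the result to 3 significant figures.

2.67 m²·K/W

U_eff = 0.75/3.13 + 0.25/1.86 = 0.2396 + 0.1344 = 0.374
R_eff = 1/U_eff = 2.674 m²·K/W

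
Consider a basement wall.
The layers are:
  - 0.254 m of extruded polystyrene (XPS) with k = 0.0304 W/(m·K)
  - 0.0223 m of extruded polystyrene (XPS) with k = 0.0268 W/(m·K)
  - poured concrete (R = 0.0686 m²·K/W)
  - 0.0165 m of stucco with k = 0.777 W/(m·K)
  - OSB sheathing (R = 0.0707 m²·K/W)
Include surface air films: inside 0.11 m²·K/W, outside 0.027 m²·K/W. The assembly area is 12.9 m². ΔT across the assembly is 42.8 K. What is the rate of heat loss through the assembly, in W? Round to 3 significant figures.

58.2 W

0.254/0.0304 = 8.355
0.0223/0.0268 = 0.8321
0.0165/0.777 = 0.02124
R_total = 0.11 + 8.355 + 0.8321 + 0.0686 + 0.02124 + 0.0707 + 0.027 = 9.485 m²·K/W
Q = A·ΔT/R = 12.9 × 42.8 / 9.485 = 58.21 W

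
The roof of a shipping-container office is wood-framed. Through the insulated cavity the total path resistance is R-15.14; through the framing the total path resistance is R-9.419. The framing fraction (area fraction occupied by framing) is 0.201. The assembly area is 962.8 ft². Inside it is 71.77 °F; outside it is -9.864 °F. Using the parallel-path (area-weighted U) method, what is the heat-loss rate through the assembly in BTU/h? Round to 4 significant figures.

U_eff = 0.799/15.14 + 0.201/9.419 = 0.052774 + 0.02134 = 0.074114
R_eff = 1/U_eff = 13.493 ft²·°F·h/BTU
Q = 962.8 × (71.77 − (-9.864)) / 13.493 = 5825.2 BTU/h

5825 BTU/h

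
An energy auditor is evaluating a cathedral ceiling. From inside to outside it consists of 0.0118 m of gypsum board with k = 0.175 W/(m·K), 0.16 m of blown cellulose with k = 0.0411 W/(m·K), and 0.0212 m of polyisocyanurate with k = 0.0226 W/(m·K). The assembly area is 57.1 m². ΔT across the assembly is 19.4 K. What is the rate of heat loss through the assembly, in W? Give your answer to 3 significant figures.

0.0118/0.175 = 0.06743
0.16/0.0411 = 3.893
0.0212/0.0226 = 0.9381
R_total = 0.06743 + 3.893 + 0.9381 = 4.898 m²·K/W
Q = A·ΔT/R = 57.1 × 19.4 / 4.898 = 226.1 W

226 W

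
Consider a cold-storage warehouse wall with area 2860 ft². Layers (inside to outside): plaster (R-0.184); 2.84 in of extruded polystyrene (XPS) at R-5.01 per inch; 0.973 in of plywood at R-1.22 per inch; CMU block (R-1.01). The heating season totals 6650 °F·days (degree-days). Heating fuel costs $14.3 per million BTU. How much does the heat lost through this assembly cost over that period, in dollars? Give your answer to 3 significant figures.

393 dollars

2.84 × 5.01 = 14.23
0.973 × 1.22 = 1.187
R_total = 0.184 + 14.23 + 1.187 + 1.01 = 16.61 ft²·°F·h/BTU
E = A × HDD × 24 / R = 2860 × 6650 × 24 / 16.61 = 27480000 BTU
Cost = 27480000/10⁶ × 14.3 = $393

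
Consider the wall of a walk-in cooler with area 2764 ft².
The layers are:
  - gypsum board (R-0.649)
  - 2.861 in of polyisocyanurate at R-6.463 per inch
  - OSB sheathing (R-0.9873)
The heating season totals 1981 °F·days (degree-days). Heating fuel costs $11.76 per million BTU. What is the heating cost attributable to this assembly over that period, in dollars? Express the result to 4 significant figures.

76.78 dollars

2.861 × 6.463 = 18.491
R_total = 0.649 + 18.491 + 0.9873 = 20.127 ft²·°F·h/BTU
E = A × HDD × 24 / R = 2764 × 1981 × 24 / 20.127 = 6529100 BTU
Cost = 6529100/10⁶ × 11.76 = $76.783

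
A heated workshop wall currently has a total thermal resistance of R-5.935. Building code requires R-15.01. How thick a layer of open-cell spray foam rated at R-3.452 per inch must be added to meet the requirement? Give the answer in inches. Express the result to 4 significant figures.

ΔR = 15.01 − 5.935 = 9.075 ft²·°F·h/BTU
L = ΔR / (R/in) = 9.075/3.452 = 2.6289 in

2.629 in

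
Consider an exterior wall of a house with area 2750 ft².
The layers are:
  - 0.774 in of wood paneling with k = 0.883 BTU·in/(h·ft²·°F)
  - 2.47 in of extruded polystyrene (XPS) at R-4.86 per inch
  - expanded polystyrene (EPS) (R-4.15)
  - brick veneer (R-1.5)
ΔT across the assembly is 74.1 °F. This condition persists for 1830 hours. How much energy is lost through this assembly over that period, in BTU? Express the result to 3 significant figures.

0.774/0.883 = 0.8766
2.47 × 4.86 = 12
R_total = 0.8766 + 12 + 4.15 + 1.5 = 18.53 ft²·°F·h/BTU
Q = 2750 × 74.1 / 18.53 = 11000 BTU/h
E = 11000 × 1830 = 20120000 BTU

20100000 BTU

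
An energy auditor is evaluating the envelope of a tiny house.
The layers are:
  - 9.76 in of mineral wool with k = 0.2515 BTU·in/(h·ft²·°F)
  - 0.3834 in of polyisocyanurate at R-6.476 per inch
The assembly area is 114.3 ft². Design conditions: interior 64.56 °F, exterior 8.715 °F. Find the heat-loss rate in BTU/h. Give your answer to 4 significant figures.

9.76/0.2515 = 38.807
0.3834 × 6.476 = 2.4829
R_total = 38.807 + 2.4829 = 41.29 ft²·°F·h/BTU
Q = A·ΔT/R = 114.3 × (64.56 − 8.715) / 41.29 = 154.59 BTU/h

154.6 BTU/h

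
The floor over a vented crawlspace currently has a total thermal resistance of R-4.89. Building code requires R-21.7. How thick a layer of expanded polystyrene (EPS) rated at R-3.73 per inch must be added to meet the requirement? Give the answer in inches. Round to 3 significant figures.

4.51 in

ΔR = 21.7 − 4.89 = 16.81 ft²·°F·h/BTU
L = ΔR / (R/in) = 16.81/3.73 = 4.507 in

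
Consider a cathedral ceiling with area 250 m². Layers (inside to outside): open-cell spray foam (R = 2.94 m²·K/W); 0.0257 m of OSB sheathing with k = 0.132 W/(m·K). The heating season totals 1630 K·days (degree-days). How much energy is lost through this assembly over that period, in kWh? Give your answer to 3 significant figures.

3120 kWh

0.0257/0.132 = 0.1947
R_total = 2.94 + 0.1947 = 3.135 m²·K/W
E = A × HDD × 24 / R / 1000 = 250 × 1630 × 24 / 3.135 / 1000 = 3120 kWh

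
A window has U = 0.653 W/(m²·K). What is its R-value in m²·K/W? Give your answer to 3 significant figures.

R = 1/U = 1/0.653 = 1.531

1.53 m²·K/W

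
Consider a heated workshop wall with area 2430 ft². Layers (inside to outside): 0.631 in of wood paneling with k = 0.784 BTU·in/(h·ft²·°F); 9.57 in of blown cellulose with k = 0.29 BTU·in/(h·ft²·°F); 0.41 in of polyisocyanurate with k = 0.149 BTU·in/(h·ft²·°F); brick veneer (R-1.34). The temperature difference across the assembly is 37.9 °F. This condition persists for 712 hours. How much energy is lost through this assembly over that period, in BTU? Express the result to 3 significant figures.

1730000 BTU

0.631/0.784 = 0.8048
9.57/0.29 = 33
0.41/0.149 = 2.752
R_total = 0.8048 + 33 + 2.752 + 1.34 = 37.9 ft²·°F·h/BTU
Q = 2430 × 37.9 / 37.9 = 2430 BTU/h
E = 2430 × 712 = 1730000 BTU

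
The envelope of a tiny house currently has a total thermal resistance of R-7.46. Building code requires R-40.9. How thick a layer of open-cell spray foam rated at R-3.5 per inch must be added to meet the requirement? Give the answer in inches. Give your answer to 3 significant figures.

9.55 in

ΔR = 40.9 − 7.46 = 33.44 ft²·°F·h/BTU
L = ΔR / (R/in) = 33.44/3.5 = 9.554 in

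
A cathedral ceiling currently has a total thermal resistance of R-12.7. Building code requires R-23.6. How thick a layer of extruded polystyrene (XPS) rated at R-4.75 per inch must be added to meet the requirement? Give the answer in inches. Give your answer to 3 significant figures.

2.29 in

ΔR = 23.6 − 12.7 = 10.9 ft²·°F·h/BTU
L = ΔR / (R/in) = 10.9/4.75 = 2.295 in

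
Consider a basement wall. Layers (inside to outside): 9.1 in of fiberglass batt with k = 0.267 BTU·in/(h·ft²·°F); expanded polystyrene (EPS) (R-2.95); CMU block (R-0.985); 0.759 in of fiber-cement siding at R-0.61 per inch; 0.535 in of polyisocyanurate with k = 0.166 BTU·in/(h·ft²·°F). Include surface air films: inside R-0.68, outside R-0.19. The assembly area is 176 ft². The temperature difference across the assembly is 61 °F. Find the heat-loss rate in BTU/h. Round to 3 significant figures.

252 BTU/h

9.1/0.267 = 34.08
0.759 × 0.61 = 0.463
0.535/0.166 = 3.223
R_total = 0.68 + 34.08 + 2.95 + 0.985 + 0.463 + 3.223 + 0.19 = 42.57 ft²·°F·h/BTU
Q = A·ΔT/R = 176 × 61 / 42.57 = 252.2 BTU/h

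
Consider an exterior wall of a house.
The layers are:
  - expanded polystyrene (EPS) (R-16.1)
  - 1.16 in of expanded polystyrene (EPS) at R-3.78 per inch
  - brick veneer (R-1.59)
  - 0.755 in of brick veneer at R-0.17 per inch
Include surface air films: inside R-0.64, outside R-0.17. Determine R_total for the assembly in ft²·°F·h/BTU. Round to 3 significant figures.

23.0 ft²·°F·h/BTU

1.16 × 3.78 = 4.385
0.755 × 0.17 = 0.1284
R_total = 0.64 + 16.1 + 4.385 + 1.59 + 0.1284 + 0.17 = 23.01 ft²·°F·h/BTU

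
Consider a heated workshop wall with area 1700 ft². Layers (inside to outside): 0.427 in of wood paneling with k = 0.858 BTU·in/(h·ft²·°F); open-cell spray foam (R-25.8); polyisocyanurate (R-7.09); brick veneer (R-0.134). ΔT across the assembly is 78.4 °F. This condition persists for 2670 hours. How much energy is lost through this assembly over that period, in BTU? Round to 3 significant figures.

10600000 BTU

0.427/0.858 = 0.4977
R_total = 0.4977 + 25.8 + 7.09 + 0.134 = 33.52 ft²·°F·h/BTU
Q = 1700 × 78.4 / 33.52 = 3976 BTU/h
E = 3976 × 2670 = 10620000 BTU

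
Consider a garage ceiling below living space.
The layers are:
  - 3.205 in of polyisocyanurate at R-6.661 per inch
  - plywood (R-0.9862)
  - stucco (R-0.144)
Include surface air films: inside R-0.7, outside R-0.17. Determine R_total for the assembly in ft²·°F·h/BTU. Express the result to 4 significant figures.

3.205 × 6.661 = 21.349
R_total = 0.7 + 21.349 + 0.9862 + 0.144 + 0.17 = 23.349 ft²·°F·h/BTU

23.35 ft²·°F·h/BTU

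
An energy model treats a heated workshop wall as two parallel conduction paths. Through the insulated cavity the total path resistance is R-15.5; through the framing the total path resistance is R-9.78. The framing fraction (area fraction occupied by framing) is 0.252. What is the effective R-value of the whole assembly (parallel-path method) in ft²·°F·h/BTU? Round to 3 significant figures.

13.5 ft²·°F·h/BTU

U_eff = 0.748/15.5 + 0.252/9.78 = 0.04826 + 0.02577 = 0.07402
R_eff = 1/U_eff = 13.51 ft²·°F·h/BTU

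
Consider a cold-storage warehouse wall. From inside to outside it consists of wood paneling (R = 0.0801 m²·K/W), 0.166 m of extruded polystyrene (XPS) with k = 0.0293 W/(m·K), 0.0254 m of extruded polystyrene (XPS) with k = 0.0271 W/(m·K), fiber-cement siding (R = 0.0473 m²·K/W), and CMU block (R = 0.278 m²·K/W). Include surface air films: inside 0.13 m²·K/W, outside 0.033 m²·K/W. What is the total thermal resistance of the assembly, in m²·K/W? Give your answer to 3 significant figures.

7.17 m²·K/W

0.166/0.0293 = 5.666
0.0254/0.0271 = 0.9373
R_total = 0.13 + 0.0801 + 5.666 + 0.9373 + 0.0473 + 0.278 + 0.033 = 7.171 m²·K/W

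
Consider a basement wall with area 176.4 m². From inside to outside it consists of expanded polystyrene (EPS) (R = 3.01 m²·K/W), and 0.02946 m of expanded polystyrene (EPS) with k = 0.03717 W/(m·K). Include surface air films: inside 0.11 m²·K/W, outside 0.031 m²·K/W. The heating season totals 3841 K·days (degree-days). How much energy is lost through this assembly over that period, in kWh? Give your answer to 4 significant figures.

0.02946/0.03717 = 0.79257
R_total = 0.11 + 3.01 + 0.79257 + 0.031 = 3.9436 m²·K/W
E = A × HDD × 24 / R / 1000 = 176.4 × 3841 × 24 / 3.9436 / 1000 = 4123.5 kWh

4123 kWh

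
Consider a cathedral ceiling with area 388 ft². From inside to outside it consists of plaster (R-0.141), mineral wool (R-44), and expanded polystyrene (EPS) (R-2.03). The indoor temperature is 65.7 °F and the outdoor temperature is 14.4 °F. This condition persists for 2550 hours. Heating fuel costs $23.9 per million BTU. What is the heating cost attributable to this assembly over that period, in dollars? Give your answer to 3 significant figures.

26.3 dollars

R_total = 0.141 + 44 + 2.03 = 46.17 ft²·°F·h/BTU
Q = 388 × (65.7 − 14.4) / 46.17 = 431.1 BTU/h
E = 431.1 × 2550 = 1099000 BTU
Cost = 1099000/10⁶ × 23.9 = $26.27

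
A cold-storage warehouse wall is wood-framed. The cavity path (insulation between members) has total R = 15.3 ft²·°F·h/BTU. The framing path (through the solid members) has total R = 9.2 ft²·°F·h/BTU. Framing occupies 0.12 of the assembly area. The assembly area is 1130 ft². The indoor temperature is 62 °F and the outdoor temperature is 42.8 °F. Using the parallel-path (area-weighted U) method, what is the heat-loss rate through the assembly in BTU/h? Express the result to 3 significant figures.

1530 BTU/h

U_eff = 0.88/15.3 + 0.12/9.2 = 0.05752 + 0.01304 = 0.07056
R_eff = 1/U_eff = 14.17 ft²·°F·h/BTU
Q = 1130 × (62 − 42.8) / 14.17 = 1531 BTU/h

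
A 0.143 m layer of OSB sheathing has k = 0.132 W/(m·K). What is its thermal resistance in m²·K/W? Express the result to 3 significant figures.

R = L/k = 0.143/0.132 = 1.083 m²·K/W

1.08 m²·K/W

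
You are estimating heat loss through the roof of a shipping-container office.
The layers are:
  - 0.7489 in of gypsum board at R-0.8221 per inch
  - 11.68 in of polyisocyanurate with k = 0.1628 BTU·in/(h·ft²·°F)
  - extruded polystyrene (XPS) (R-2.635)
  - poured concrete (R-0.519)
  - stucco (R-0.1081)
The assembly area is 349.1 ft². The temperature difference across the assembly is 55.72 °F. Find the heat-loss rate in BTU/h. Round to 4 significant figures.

0.7489 × 0.8221 = 0.61567
11.68/0.1628 = 71.744
R_total = 0.61567 + 71.744 + 2.635 + 0.519 + 0.1081 = 75.622 ft²·°F·h/BTU
Q = A·ΔT/R = 349.1 × 55.72 / 75.622 = 257.22 BTU/h

257.2 BTU/h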